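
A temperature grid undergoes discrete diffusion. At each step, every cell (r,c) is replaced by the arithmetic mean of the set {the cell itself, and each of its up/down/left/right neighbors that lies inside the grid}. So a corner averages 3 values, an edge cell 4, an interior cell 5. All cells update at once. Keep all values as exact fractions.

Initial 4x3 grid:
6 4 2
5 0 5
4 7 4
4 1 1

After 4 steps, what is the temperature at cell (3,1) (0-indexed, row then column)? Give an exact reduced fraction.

Answer: 958909/288000

Derivation:
Step 1: cell (3,1) = 13/4
Step 2: cell (3,1) = 229/80
Step 3: cell (3,1) = 16511/4800
Step 4: cell (3,1) = 958909/288000
Full grid after step 4:
  27851/7200 411419/108000 113717/32400
  286181/72000 651979/180000 386459/108000
  88327/24000 437161/120000 119053/36000
  52217/14400 958909/288000 143201/43200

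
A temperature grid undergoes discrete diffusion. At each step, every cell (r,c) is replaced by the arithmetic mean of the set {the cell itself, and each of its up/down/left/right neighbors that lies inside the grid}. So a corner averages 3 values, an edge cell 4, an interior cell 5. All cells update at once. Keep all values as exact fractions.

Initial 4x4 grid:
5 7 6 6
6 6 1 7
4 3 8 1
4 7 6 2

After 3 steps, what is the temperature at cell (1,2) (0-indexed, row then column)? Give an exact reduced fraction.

Answer: 30947/6000

Derivation:
Step 1: cell (1,2) = 28/5
Step 2: cell (1,2) = 91/20
Step 3: cell (1,2) = 30947/6000
Full grid after step 3:
  647/120 418/75 233/45 11381/2160
  2121/400 5007/1000 30947/6000 6619/1440
  389/80 10189/2000 112/25 731/160
  403/80 153/32 2303/480 377/90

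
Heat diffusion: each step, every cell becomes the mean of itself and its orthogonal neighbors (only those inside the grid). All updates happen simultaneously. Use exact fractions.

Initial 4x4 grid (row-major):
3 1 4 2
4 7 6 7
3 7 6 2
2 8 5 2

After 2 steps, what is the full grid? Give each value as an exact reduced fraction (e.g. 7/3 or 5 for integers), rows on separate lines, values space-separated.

Answer: 32/9 11/3 13/3 71/18
191/48 126/25 237/50 113/24
1127/240 259/50 269/50 167/40
83/18 1277/240 379/80 25/6

Derivation:
After step 1:
  8/3 15/4 13/4 13/3
  17/4 5 6 17/4
  4 31/5 26/5 17/4
  13/3 11/2 21/4 3
After step 2:
  32/9 11/3 13/3 71/18
  191/48 126/25 237/50 113/24
  1127/240 259/50 269/50 167/40
  83/18 1277/240 379/80 25/6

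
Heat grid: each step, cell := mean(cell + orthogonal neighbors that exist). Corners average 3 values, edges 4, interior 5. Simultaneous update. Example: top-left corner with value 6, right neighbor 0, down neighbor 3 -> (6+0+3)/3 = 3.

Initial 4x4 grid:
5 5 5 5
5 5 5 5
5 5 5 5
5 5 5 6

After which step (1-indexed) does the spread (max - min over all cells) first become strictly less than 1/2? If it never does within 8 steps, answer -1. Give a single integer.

Step 1: max=16/3, min=5, spread=1/3
  -> spread < 1/2 first at step 1
Step 2: max=95/18, min=5, spread=5/18
Step 3: max=1121/216, min=5, spread=41/216
Step 4: max=33443/6480, min=5, spread=1043/6480
Step 5: max=997553/194400, min=5, spread=25553/194400
Step 6: max=29831459/5832000, min=90079/18000, spread=645863/5832000
Step 7: max=892441691/174960000, min=600971/120000, spread=16225973/174960000
Step 8: max=26721477983/5248800000, min=270701/54000, spread=409340783/5248800000

Answer: 1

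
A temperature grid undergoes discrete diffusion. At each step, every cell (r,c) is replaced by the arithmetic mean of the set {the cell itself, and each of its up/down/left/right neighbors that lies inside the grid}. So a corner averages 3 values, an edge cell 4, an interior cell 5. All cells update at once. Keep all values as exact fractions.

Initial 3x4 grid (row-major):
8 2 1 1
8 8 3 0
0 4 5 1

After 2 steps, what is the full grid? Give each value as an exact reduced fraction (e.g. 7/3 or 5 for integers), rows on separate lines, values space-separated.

After step 1:
  6 19/4 7/4 2/3
  6 5 17/5 5/4
  4 17/4 13/4 2
After step 2:
  67/12 35/8 317/120 11/9
  21/4 117/25 293/100 439/240
  19/4 33/8 129/40 13/6

Answer: 67/12 35/8 317/120 11/9
21/4 117/25 293/100 439/240
19/4 33/8 129/40 13/6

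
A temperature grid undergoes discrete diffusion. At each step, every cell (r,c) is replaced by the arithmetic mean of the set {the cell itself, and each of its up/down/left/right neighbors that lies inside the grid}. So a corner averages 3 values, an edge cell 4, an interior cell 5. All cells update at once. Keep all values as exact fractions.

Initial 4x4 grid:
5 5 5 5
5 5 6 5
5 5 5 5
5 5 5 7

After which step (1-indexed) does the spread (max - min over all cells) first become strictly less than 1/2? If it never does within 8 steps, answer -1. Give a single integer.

Step 1: max=17/3, min=5, spread=2/3
Step 2: max=50/9, min=5, spread=5/9
Step 3: max=11737/2160, min=2013/400, spread=2167/5400
  -> spread < 1/2 first at step 3
Step 4: max=348379/64800, min=36391/7200, spread=1043/3240
Step 5: max=10366609/1944000, min=364849/72000, spread=257843/972000
Step 6: max=61827491/11664000, min=6582671/1296000, spread=645863/2916000
Step 7: max=9232037737/1749600000, min=989724253/194400000, spread=16225973/87480000
Step 8: max=275951948719/52488000000, min=29751681451/5832000000, spread=409340783/2624400000

Answer: 3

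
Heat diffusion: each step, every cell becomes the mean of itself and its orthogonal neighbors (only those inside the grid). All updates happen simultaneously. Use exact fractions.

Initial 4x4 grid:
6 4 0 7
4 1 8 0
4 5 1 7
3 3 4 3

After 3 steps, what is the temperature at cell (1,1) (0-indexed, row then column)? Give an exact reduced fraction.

Step 1: cell (1,1) = 22/5
Step 2: cell (1,1) = 157/50
Step 3: cell (1,1) = 23767/6000
Full grid after step 3:
  8689/2160 6283/1800 7031/1800 1483/432
  26167/7200 23767/6000 19961/6000 29069/7200
  27647/7200 20183/6000 23881/6000 25333/7200
  7433/2160 3349/900 3071/900 1715/432

Answer: 23767/6000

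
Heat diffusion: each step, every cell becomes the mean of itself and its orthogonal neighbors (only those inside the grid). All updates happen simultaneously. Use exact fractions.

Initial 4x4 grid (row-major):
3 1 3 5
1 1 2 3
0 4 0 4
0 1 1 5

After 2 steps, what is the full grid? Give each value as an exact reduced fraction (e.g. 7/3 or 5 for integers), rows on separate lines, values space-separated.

After step 1:
  5/3 2 11/4 11/3
  5/4 9/5 9/5 7/2
  5/4 6/5 11/5 3
  1/3 3/2 7/4 10/3
After step 2:
  59/36 493/240 613/240 119/36
  179/120 161/100 241/100 359/120
  121/120 159/100 199/100 361/120
  37/36 287/240 527/240 97/36

Answer: 59/36 493/240 613/240 119/36
179/120 161/100 241/100 359/120
121/120 159/100 199/100 361/120
37/36 287/240 527/240 97/36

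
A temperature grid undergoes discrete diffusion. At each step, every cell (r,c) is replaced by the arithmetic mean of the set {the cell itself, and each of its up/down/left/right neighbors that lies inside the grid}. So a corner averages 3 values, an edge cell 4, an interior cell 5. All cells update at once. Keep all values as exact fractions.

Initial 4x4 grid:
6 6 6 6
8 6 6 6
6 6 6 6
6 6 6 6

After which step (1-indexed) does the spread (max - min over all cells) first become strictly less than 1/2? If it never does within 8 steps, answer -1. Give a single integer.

Step 1: max=20/3, min=6, spread=2/3
Step 2: max=391/60, min=6, spread=31/60
Step 3: max=3451/540, min=6, spread=211/540
  -> spread < 1/2 first at step 3
Step 4: max=340843/54000, min=6, spread=16843/54000
Step 5: max=3054643/486000, min=27079/4500, spread=130111/486000
Step 6: max=91122367/14580000, min=1627159/270000, spread=3255781/14580000
Step 7: max=2724753691/437400000, min=1631107/270000, spread=82360351/437400000
Step 8: max=81483316891/13122000000, min=294106441/48600000, spread=2074577821/13122000000

Answer: 3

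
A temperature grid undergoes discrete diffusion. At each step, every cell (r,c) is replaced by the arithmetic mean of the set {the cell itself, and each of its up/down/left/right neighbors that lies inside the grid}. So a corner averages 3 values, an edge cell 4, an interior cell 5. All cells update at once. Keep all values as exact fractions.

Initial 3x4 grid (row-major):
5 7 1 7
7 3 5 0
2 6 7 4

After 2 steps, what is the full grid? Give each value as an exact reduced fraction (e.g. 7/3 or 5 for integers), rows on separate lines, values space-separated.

After step 1:
  19/3 4 5 8/3
  17/4 28/5 16/5 4
  5 9/2 11/2 11/3
After step 2:
  175/36 157/30 223/60 35/9
  1271/240 431/100 233/50 203/60
  55/12 103/20 253/60 79/18

Answer: 175/36 157/30 223/60 35/9
1271/240 431/100 233/50 203/60
55/12 103/20 253/60 79/18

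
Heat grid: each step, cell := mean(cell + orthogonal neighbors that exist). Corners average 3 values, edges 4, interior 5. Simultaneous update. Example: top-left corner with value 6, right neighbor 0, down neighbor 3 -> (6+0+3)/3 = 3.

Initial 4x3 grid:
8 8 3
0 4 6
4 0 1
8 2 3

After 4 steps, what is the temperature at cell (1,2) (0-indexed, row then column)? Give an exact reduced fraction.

Step 1: cell (1,2) = 7/2
Step 2: cell (1,2) = 229/60
Step 3: cell (1,2) = 6817/1800
Step 4: cell (1,2) = 206539/54000
Full grid after step 4:
  583021/129600 143767/32000 567521/129600
  437203/108000 471797/120000 206539/54000
  380783/108000 1193741/360000 28409/9000
  428471/129600 2655199/864000 125657/43200

Answer: 206539/54000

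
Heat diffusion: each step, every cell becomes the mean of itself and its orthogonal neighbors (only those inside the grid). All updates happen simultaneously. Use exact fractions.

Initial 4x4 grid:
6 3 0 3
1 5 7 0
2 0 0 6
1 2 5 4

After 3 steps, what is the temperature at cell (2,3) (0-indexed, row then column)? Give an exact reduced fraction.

Answer: 3683/1200

Derivation:
Step 1: cell (2,3) = 5/2
Step 2: cell (2,3) = 151/40
Step 3: cell (2,3) = 3683/1200
Full grid after step 3:
  6857/2160 21929/7200 7139/2400 207/80
  9967/3600 17483/6000 5517/2000 1229/400
  7763/3600 14227/6000 6133/2000 3683/1200
  4033/2160 16681/7200 6851/2400 2527/720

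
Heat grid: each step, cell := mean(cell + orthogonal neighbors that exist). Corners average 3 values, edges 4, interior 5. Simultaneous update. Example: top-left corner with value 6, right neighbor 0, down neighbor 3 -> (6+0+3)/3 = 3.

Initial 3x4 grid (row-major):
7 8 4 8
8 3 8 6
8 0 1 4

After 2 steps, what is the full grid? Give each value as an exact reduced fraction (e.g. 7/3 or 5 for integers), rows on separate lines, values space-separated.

Answer: 59/9 767/120 229/40 13/2
249/40 124/25 531/100 617/120
89/18 1019/240 859/240 161/36

Derivation:
After step 1:
  23/3 11/2 7 6
  13/2 27/5 22/5 13/2
  16/3 3 13/4 11/3
After step 2:
  59/9 767/120 229/40 13/2
  249/40 124/25 531/100 617/120
  89/18 1019/240 859/240 161/36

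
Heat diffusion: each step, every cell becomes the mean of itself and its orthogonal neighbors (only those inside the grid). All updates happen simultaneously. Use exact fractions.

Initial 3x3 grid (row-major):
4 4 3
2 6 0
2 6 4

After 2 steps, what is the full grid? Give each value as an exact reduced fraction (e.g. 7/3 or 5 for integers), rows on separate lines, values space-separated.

After step 1:
  10/3 17/4 7/3
  7/2 18/5 13/4
  10/3 9/2 10/3
After step 2:
  133/36 811/240 59/18
  413/120 191/50 751/240
  34/9 443/120 133/36

Answer: 133/36 811/240 59/18
413/120 191/50 751/240
34/9 443/120 133/36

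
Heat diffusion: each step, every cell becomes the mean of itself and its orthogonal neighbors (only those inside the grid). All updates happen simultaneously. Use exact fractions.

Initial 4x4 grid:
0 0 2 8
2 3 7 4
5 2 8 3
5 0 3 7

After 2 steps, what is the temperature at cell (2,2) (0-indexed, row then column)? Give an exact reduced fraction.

Answer: 23/5

Derivation:
Step 1: cell (2,2) = 23/5
Step 2: cell (2,2) = 23/5
Full grid after step 2:
  53/36 269/120 449/120 173/36
  71/30 299/100 439/100 307/60
  97/30 17/5 23/5 299/60
  28/9 209/60 239/60 43/9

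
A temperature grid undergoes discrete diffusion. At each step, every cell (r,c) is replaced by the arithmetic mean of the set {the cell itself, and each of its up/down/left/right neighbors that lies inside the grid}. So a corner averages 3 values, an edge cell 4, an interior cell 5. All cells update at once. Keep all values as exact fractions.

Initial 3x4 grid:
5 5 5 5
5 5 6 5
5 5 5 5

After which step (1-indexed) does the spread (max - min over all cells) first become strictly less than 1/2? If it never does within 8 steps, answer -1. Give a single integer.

Answer: 1

Derivation:
Step 1: max=21/4, min=5, spread=1/4
  -> spread < 1/2 first at step 1
Step 2: max=523/100, min=5, spread=23/100
Step 3: max=24811/4800, min=2013/400, spread=131/960
Step 4: max=222551/43200, min=36391/7200, spread=841/8640
Step 5: max=88942051/17280000, min=7293373/1440000, spread=56863/691200
Step 6: max=799134341/155520000, min=65789543/12960000, spread=386393/6220800
Step 7: max=319433723131/62208000000, min=26340358813/5184000000, spread=26795339/497664000
Step 8: max=19146215714129/3732480000000, min=1582286149667/311040000000, spread=254051069/5971968000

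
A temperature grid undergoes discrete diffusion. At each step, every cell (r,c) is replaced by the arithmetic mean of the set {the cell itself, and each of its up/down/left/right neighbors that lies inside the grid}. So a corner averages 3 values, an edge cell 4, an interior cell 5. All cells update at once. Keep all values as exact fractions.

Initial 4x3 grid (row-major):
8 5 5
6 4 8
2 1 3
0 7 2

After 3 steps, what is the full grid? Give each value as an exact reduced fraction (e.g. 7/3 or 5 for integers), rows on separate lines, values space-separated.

Answer: 11423/2160 38717/7200 959/180
33047/7200 27731/6000 119/25
8329/2400 7457/2000 4627/1200
2213/720 7459/2400 158/45

Derivation:
After step 1:
  19/3 11/2 6
  5 24/5 5
  9/4 17/5 7/2
  3 5/2 4
After step 2:
  101/18 679/120 11/2
  1103/240 237/50 193/40
  273/80 329/100 159/40
  31/12 129/40 10/3
After step 3:
  11423/2160 38717/7200 959/180
  33047/7200 27731/6000 119/25
  8329/2400 7457/2000 4627/1200
  2213/720 7459/2400 158/45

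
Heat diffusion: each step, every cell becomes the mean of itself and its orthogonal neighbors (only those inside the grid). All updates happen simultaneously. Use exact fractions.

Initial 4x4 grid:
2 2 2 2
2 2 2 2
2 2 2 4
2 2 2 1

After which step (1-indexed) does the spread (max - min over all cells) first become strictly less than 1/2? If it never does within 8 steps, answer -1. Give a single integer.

Answer: 2

Derivation:
Step 1: max=5/2, min=7/4, spread=3/4
Step 2: max=569/240, min=31/16, spread=13/30
  -> spread < 1/2 first at step 2
Step 3: max=1781/800, min=95/48, spread=593/2400
Step 4: max=474167/216000, min=2, spread=42167/216000
Step 5: max=517099/240000, min=434867/216000, spread=305221/2160000
Step 6: max=416969729/194400000, min=272987/135000, spread=23868449/194400000
Step 7: max=1862098927/874800000, min=21929057/10800000, spread=8584531/87480000
Step 8: max=371209888517/174960000000, min=99075541/48600000, spread=14537940917/174960000000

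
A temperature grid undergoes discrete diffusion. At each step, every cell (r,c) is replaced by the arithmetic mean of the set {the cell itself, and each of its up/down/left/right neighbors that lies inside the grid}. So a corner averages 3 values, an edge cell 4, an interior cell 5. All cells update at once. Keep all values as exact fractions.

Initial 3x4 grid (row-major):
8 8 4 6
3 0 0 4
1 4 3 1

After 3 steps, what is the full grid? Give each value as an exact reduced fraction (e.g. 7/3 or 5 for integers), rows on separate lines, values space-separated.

Answer: 953/216 3739/900 881/225 8017/2160
4237/1200 3361/1000 18371/6000 44659/14400
157/54 4603/1800 2249/900 5587/2160

Derivation:
After step 1:
  19/3 5 9/2 14/3
  3 3 11/5 11/4
  8/3 2 2 8/3
After step 2:
  43/9 113/24 491/120 143/36
  15/4 76/25 289/100 737/240
  23/9 29/12 133/60 89/36
After step 3:
  953/216 3739/900 881/225 8017/2160
  4237/1200 3361/1000 18371/6000 44659/14400
  157/54 4603/1800 2249/900 5587/2160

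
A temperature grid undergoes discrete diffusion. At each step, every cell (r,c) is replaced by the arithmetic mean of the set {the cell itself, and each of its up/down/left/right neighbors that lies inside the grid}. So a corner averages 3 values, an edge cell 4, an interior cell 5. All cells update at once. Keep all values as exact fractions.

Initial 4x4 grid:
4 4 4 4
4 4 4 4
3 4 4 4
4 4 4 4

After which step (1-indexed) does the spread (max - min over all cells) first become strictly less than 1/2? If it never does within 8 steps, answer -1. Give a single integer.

Step 1: max=4, min=11/3, spread=1/3
  -> spread < 1/2 first at step 1
Step 2: max=4, min=449/120, spread=31/120
Step 3: max=4, min=4109/1080, spread=211/1080
Step 4: max=4, min=415157/108000, spread=16843/108000
Step 5: max=35921/9000, min=3749357/972000, spread=130111/972000
Step 6: max=2152841/540000, min=112997633/29160000, spread=3255781/29160000
Step 7: max=2148893/540000, min=3398846309/874800000, spread=82360351/874800000
Step 8: max=386293559/97200000, min=102224683109/26244000000, spread=2074577821/26244000000

Answer: 1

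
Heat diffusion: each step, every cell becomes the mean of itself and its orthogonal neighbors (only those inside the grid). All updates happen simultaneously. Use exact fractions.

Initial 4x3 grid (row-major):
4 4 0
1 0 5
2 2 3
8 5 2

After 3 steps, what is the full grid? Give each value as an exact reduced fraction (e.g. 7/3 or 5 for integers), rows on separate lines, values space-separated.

After step 1:
  3 2 3
  7/4 12/5 2
  13/4 12/5 3
  5 17/4 10/3
After step 2:
  9/4 13/5 7/3
  13/5 211/100 13/5
  31/10 153/50 161/60
  25/6 899/240 127/36
After step 3:
  149/60 697/300 113/45
  503/200 1297/500 1459/600
  1939/600 17639/6000 2671/900
  881/240 52201/14400 7169/2160

Answer: 149/60 697/300 113/45
503/200 1297/500 1459/600
1939/600 17639/6000 2671/900
881/240 52201/14400 7169/2160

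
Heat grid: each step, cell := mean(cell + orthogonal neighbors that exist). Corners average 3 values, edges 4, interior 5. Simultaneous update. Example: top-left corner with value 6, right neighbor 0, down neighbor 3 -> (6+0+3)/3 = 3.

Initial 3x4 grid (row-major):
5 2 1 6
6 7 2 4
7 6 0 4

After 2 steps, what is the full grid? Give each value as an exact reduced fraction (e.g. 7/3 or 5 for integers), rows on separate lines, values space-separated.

After step 1:
  13/3 15/4 11/4 11/3
  25/4 23/5 14/5 4
  19/3 5 3 8/3
After step 2:
  43/9 463/120 389/120 125/36
  1291/240 112/25 343/100 197/60
  211/36 71/15 101/30 29/9

Answer: 43/9 463/120 389/120 125/36
1291/240 112/25 343/100 197/60
211/36 71/15 101/30 29/9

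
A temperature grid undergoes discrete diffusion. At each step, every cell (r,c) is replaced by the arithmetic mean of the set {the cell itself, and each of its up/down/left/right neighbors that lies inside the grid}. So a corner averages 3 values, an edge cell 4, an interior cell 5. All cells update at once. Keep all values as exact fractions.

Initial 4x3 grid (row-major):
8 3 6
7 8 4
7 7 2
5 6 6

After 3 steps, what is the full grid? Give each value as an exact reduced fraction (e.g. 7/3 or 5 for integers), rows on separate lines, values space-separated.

After step 1:
  6 25/4 13/3
  15/2 29/5 5
  13/2 6 19/4
  6 6 14/3
After step 2:
  79/12 1343/240 187/36
  129/20 611/100 1193/240
  13/2 581/100 245/48
  37/6 17/3 185/36
After step 3:
  4471/720 84541/14400 2837/540
  7693/1200 8681/1500 38483/7200
  3739/600 35029/6000 37843/7200
  55/9 2563/450 2291/432

Answer: 4471/720 84541/14400 2837/540
7693/1200 8681/1500 38483/7200
3739/600 35029/6000 37843/7200
55/9 2563/450 2291/432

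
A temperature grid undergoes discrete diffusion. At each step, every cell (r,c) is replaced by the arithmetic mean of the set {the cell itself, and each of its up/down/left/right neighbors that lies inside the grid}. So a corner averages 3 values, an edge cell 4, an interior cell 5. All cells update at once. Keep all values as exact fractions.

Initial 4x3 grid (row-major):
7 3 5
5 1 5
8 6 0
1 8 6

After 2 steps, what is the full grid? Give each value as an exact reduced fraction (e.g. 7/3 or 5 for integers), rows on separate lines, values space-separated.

After step 1:
  5 4 13/3
  21/4 4 11/4
  5 23/5 17/4
  17/3 21/4 14/3
After step 2:
  19/4 13/3 133/36
  77/16 103/25 23/6
  1231/240 231/50 61/15
  191/36 1211/240 85/18

Answer: 19/4 13/3 133/36
77/16 103/25 23/6
1231/240 231/50 61/15
191/36 1211/240 85/18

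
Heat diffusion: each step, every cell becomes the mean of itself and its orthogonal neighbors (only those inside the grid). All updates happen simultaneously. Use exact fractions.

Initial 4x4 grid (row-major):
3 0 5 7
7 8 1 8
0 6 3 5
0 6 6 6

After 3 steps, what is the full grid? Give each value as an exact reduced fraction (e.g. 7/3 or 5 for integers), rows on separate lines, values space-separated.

After step 1:
  10/3 4 13/4 20/3
  9/2 22/5 5 21/4
  13/4 23/5 21/5 11/2
  2 9/2 21/4 17/3
After step 2:
  71/18 899/240 227/48 91/18
  929/240 9/2 221/50 269/48
  287/80 419/100 491/100 1237/240
  13/4 327/80 1177/240 197/36
After step 3:
  2081/540 6091/1440 32311/7200 277/54
  1145/288 3109/750 7249/1500 36421/7200
  8939/2400 851/200 14147/3000 38053/7200
  437/120 9859/2400 34873/7200 5591/1080

Answer: 2081/540 6091/1440 32311/7200 277/54
1145/288 3109/750 7249/1500 36421/7200
8939/2400 851/200 14147/3000 38053/7200
437/120 9859/2400 34873/7200 5591/1080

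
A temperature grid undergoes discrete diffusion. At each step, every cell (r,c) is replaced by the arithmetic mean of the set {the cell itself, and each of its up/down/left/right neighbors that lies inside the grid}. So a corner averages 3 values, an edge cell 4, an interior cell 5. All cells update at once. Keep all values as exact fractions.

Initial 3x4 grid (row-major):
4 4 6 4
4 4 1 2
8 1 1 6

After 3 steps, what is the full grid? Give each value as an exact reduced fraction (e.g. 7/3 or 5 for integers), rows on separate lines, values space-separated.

Answer: 2951/720 3149/800 8497/2400 1283/360
7439/1800 1328/375 6641/2000 5093/1600
8303/2160 25391/7200 7147/2400 539/180

Derivation:
After step 1:
  4 9/2 15/4 4
  5 14/5 14/5 13/4
  13/3 7/2 9/4 3
After step 2:
  9/2 301/80 301/80 11/3
  121/30 93/25 297/100 261/80
  77/18 773/240 231/80 17/6
After step 3:
  2951/720 3149/800 8497/2400 1283/360
  7439/1800 1328/375 6641/2000 5093/1600
  8303/2160 25391/7200 7147/2400 539/180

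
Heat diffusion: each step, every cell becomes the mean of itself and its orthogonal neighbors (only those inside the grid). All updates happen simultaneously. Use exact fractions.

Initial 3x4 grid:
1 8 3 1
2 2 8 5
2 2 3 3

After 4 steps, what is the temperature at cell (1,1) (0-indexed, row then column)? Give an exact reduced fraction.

Answer: 1199777/360000

Derivation:
Step 1: cell (1,1) = 22/5
Step 2: cell (1,1) = 161/50
Step 3: cell (1,1) = 10709/3000
Step 4: cell (1,1) = 1199777/360000
Full grid after step 4:
  419357/129600 394751/108000 138497/36000 174389/43200
  2682253/864000 1199777/360000 1387727/360000 3349123/864000
  121969/43200 234209/72000 770107/216000 499817/129600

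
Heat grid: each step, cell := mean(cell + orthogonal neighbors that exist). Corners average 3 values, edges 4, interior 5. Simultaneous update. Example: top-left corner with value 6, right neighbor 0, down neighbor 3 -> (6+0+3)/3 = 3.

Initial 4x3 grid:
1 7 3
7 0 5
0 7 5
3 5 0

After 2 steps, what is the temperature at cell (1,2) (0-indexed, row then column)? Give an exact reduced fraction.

Answer: 177/40

Derivation:
Step 1: cell (1,2) = 13/4
Step 2: cell (1,2) = 177/40
Full grid after step 2:
  13/4 359/80 11/3
  329/80 83/25 177/40
  739/240 417/100 427/120
  32/9 263/80 34/9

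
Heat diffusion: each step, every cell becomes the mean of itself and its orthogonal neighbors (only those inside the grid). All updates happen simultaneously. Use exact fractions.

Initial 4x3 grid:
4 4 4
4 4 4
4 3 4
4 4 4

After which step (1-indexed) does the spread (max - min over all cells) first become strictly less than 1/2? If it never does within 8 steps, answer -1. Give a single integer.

Step 1: max=4, min=15/4, spread=1/4
  -> spread < 1/2 first at step 1
Step 2: max=4, min=377/100, spread=23/100
Step 3: max=1587/400, min=18389/4800, spread=131/960
Step 4: max=28409/7200, min=166249/43200, spread=841/8640
Step 5: max=5666627/1440000, min=66577949/17280000, spread=56863/691200
Step 6: max=50850457/12960000, min=600545659/155520000, spread=386393/6220800
Step 7: max=20315641187/5184000000, min=240438276869/62208000000, spread=26795339/497664000
Step 8: max=1217073850333/311040000000, min=14446104285871/3732480000000, spread=254051069/5971968000

Answer: 1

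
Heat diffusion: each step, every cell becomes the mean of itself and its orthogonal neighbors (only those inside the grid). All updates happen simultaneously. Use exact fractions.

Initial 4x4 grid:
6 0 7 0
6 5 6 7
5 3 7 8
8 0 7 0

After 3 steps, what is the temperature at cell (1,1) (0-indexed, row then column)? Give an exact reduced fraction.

Step 1: cell (1,1) = 4
Step 2: cell (1,1) = 122/25
Step 3: cell (1,1) = 9371/2000
Full grid after step 3:
  641/144 10913/2400 32491/7200 5237/1080
  1913/400 9371/2000 15107/3000 36631/7200
  17281/3600 7127/1500 10107/2000 12437/2400
  493/108 16651/3600 1867/400 3589/720

Answer: 9371/2000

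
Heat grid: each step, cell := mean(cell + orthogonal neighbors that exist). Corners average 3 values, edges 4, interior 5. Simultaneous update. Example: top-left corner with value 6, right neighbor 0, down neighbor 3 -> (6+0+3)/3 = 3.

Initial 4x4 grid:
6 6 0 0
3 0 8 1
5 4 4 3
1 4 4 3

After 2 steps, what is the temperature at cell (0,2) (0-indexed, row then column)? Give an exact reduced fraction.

Answer: 283/120

Derivation:
Step 1: cell (0,2) = 7/2
Step 2: cell (0,2) = 283/120
Full grid after step 2:
  23/6 157/40 283/120 41/18
  319/80 167/50 179/50 521/240
  809/240 187/50 171/50 821/240
  59/18 103/30 56/15 59/18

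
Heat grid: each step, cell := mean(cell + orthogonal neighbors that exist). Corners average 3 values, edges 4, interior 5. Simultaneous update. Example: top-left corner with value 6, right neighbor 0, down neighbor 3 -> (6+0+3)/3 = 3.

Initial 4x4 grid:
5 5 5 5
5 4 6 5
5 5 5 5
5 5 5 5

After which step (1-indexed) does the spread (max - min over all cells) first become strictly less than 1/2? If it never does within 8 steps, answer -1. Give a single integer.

Step 1: max=21/4, min=19/4, spread=1/2
Step 2: max=31/6, min=29/6, spread=1/3
  -> spread < 1/2 first at step 2
Step 3: max=12289/2400, min=11711/2400, spread=289/1200
Step 4: max=109969/21600, min=106031/21600, spread=1969/10800
Step 5: max=10948849/2160000, min=10651151/2160000, spread=148849/1080000
Step 6: max=98259229/19440000, min=96140771/19440000, spread=1059229/9720000
Step 7: max=9805502809/1944000000, min=9634497191/1944000000, spread=85502809/972000000
Step 8: max=88092128389/17496000000, min=86867871611/17496000000, spread=612128389/8748000000

Answer: 2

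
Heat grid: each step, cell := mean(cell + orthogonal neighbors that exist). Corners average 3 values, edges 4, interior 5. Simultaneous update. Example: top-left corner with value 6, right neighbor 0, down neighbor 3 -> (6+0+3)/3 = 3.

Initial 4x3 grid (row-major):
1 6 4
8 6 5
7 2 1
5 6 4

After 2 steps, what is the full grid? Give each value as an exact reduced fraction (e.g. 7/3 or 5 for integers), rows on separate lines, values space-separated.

Answer: 59/12 393/80 53/12
107/20 471/100 87/20
107/20 451/100 113/30
21/4 1099/240 131/36

Derivation:
After step 1:
  5 17/4 5
  11/2 27/5 4
  11/2 22/5 3
  6 17/4 11/3
After step 2:
  59/12 393/80 53/12
  107/20 471/100 87/20
  107/20 451/100 113/30
  21/4 1099/240 131/36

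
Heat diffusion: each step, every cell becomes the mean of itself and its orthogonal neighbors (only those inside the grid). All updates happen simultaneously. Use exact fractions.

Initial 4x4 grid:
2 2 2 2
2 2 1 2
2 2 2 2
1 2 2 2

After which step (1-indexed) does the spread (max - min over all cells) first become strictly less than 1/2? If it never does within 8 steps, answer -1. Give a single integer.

Answer: 1

Derivation:
Step 1: max=2, min=5/3, spread=1/3
  -> spread < 1/2 first at step 1
Step 2: max=2, min=31/18, spread=5/18
Step 3: max=77/40, min=391/216, spread=31/270
Step 4: max=6917/3600, min=58883/32400, spread=337/3240
Step 5: max=204847/108000, min=1790909/972000, spread=26357/486000
Step 6: max=408847/216000, min=2154779/1166400, spread=132487/2916000
Step 7: max=183158111/97200000, min=64975349/34992000, spread=12019637/437400000
Step 8: max=5488041937/2916000000, min=48821439563/26244000000, spread=57093787/2624400000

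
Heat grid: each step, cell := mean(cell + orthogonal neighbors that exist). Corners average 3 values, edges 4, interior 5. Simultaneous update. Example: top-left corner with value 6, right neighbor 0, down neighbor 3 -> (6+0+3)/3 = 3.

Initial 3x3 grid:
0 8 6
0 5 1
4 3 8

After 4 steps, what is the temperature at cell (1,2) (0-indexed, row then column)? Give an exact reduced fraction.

Step 1: cell (1,2) = 5
Step 2: cell (1,2) = 87/20
Step 3: cell (1,2) = 1351/300
Step 4: cell (1,2) = 304013/72000
Full grid after step 4:
  114617/32400 3342781/864000 62177/14400
  971677/288000 38977/10000 304013/72000
  448243/129600 813539/216000 22757/5400

Answer: 304013/72000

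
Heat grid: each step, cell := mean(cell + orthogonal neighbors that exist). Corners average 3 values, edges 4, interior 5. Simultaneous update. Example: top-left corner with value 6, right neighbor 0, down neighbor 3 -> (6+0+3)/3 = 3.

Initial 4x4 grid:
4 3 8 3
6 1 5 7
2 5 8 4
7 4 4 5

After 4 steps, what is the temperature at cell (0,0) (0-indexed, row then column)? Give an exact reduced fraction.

Answer: 67787/16200

Derivation:
Step 1: cell (0,0) = 13/3
Step 2: cell (0,0) = 139/36
Step 3: cell (0,0) = 221/54
Step 4: cell (0,0) = 67787/16200
Full grid after step 4:
  67787/16200 191857/43200 39159/8000 11071/2160
  7363/1728 202493/45000 29381/6000 124937/24000
  190291/43200 416749/90000 8951/1800 1107737/216000
  147991/32400 203719/43200 1068827/216000 16597/3240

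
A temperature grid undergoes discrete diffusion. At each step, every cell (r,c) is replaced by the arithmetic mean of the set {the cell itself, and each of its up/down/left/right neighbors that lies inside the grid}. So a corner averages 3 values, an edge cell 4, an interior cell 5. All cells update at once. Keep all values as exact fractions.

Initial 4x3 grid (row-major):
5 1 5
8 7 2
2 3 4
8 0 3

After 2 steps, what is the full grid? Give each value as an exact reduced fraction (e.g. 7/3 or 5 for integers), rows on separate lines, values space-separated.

After step 1:
  14/3 9/2 8/3
  11/2 21/5 9/2
  21/4 16/5 3
  10/3 7/2 7/3
After step 2:
  44/9 481/120 35/9
  1177/240 219/50 431/120
  1037/240 383/100 391/120
  145/36 371/120 53/18

Answer: 44/9 481/120 35/9
1177/240 219/50 431/120
1037/240 383/100 391/120
145/36 371/120 53/18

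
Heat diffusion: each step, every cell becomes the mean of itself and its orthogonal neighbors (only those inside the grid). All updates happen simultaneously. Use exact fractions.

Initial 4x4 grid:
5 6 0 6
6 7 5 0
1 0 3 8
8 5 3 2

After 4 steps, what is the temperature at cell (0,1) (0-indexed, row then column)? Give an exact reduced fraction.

Step 1: cell (0,1) = 9/2
Step 2: cell (0,1) = 1153/240
Step 3: cell (0,1) = 1243/288
Step 4: cell (0,1) = 944329/216000
Full grid after step 4:
  11767/2592 944329/216000 277307/72000 80827/21600
  240961/54000 740257/180000 234877/60000 14399/4000
  222937/54000 724759/180000 665357/180000 404677/108000
  262273/64800 830623/216000 822119/216000 9515/2592

Answer: 944329/216000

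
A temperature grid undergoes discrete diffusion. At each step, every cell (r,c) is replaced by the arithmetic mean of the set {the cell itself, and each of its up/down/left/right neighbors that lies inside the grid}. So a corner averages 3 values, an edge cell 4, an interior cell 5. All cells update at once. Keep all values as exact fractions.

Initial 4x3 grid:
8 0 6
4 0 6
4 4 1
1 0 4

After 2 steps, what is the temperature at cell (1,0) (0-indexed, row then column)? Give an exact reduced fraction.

Step 1: cell (1,0) = 4
Step 2: cell (1,0) = 281/80
Full grid after step 2:
  23/6 143/40 43/12
  281/80 307/100 69/20
  643/240 277/100 157/60
  43/18 443/240 23/9

Answer: 281/80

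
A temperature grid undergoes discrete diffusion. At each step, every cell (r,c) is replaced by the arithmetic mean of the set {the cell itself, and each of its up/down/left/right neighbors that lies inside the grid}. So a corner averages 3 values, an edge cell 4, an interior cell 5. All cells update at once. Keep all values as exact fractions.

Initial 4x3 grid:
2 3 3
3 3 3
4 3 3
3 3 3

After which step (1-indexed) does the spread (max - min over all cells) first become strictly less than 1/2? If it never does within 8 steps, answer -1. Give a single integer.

Step 1: max=10/3, min=8/3, spread=2/3
Step 2: max=767/240, min=101/36, spread=281/720
  -> spread < 1/2 first at step 2
Step 3: max=6857/2160, min=311/108, spread=637/2160
Step 4: max=202907/64800, min=2522341/864000, spread=549257/2592000
Step 5: max=6047609/1944000, min=152474879/51840000, spread=26384083/155520000
Step 6: max=180298583/58320000, min=9192148861/3110400000, spread=1271326697/9331200000
Step 7: max=1346621459/437400000, min=553844712599/186624000000, spread=62141329723/559872000000
Step 8: max=322045398199/104976000000, min=33332513987941/11197440000000, spread=3056985459857/33592320000000

Answer: 2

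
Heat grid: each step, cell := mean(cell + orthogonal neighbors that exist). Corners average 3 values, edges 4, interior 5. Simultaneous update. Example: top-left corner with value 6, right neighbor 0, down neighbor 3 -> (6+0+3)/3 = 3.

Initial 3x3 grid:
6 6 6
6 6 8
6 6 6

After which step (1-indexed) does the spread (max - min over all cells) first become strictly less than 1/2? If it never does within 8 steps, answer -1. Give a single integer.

Answer: 3

Derivation:
Step 1: max=20/3, min=6, spread=2/3
Step 2: max=787/120, min=6, spread=67/120
Step 3: max=6917/1080, min=607/100, spread=1807/5400
  -> spread < 1/2 first at step 3
Step 4: max=2749963/432000, min=16561/2700, spread=33401/144000
Step 5: max=24557933/3888000, min=1663391/270000, spread=3025513/19440000
Step 6: max=9796126867/1555200000, min=89155949/14400000, spread=53531/497664
Step 7: max=585904925849/93312000000, min=24119116051/3888000000, spread=450953/5971968
Step 8: max=35101223560603/5598720000000, min=2900368610519/466560000000, spread=3799043/71663616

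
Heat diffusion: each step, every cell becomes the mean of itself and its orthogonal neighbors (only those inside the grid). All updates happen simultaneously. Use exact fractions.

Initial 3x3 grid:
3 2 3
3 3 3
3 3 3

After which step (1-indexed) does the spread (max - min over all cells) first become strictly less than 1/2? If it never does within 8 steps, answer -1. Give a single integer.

Step 1: max=3, min=8/3, spread=1/3
  -> spread < 1/2 first at step 1
Step 2: max=3, min=653/240, spread=67/240
Step 3: max=593/200, min=6043/2160, spread=1807/10800
Step 4: max=15839/5400, min=2434037/864000, spread=33401/288000
Step 5: max=1576609/540000, min=22098067/7776000, spread=3025513/38880000
Step 6: max=83644051/28800000, min=8866273133/3110400000, spread=53531/995328
Step 7: max=22536883949/7776000000, min=533839074151/186624000000, spread=450953/11943936
Step 8: max=2698351389481/933120000000, min=32083416439397/11197440000000, spread=3799043/143327232

Answer: 1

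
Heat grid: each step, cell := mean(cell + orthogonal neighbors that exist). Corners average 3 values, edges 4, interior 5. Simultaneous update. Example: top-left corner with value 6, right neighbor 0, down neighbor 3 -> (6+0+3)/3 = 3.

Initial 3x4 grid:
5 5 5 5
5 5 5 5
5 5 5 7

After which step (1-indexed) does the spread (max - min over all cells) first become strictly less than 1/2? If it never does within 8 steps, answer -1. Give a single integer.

Answer: 3

Derivation:
Step 1: max=17/3, min=5, spread=2/3
Step 2: max=50/9, min=5, spread=5/9
Step 3: max=581/108, min=5, spread=41/108
  -> spread < 1/2 first at step 3
Step 4: max=69017/12960, min=5, spread=4217/12960
Step 5: max=4097149/777600, min=18079/3600, spread=38417/155520
Step 6: max=244480211/46656000, min=362597/72000, spread=1903471/9331200
Step 7: max=14597789089/2799360000, min=10915759/2160000, spread=18038617/111974400
Step 8: max=873076182851/167961600000, min=984926759/194400000, spread=883978523/6718464000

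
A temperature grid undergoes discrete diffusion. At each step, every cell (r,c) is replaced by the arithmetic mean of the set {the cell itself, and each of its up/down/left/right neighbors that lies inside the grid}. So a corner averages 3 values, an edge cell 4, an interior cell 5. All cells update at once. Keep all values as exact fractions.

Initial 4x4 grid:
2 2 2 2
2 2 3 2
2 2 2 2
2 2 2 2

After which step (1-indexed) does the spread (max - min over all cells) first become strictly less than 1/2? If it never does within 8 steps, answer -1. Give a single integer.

Answer: 1

Derivation:
Step 1: max=9/4, min=2, spread=1/4
  -> spread < 1/2 first at step 1
Step 2: max=111/50, min=2, spread=11/50
Step 3: max=5167/2400, min=2, spread=367/2400
Step 4: max=23171/10800, min=1213/600, spread=1337/10800
Step 5: max=689669/324000, min=36469/18000, spread=33227/324000
Step 6: max=20654327/9720000, min=220049/108000, spread=849917/9720000
Step 7: max=616914347/291600000, min=3308533/1620000, spread=21378407/291600000
Step 8: max=18462462371/8748000000, min=995688343/486000000, spread=540072197/8748000000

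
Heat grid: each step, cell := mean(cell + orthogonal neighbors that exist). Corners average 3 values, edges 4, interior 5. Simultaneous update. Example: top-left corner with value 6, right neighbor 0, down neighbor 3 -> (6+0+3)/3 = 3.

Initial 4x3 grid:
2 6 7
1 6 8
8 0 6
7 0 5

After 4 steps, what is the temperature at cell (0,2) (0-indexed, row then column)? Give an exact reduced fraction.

Answer: 231973/43200

Derivation:
Step 1: cell (0,2) = 7
Step 2: cell (0,2) = 19/3
Step 3: cell (0,2) = 4049/720
Step 4: cell (0,2) = 231973/43200
Full grid after step 4:
  196823/43200 471359/96000 231973/43200
  311443/72000 571913/120000 60803/12000
  302503/72000 776557/180000 500567/108000
  86729/21600 894019/216000 136781/32400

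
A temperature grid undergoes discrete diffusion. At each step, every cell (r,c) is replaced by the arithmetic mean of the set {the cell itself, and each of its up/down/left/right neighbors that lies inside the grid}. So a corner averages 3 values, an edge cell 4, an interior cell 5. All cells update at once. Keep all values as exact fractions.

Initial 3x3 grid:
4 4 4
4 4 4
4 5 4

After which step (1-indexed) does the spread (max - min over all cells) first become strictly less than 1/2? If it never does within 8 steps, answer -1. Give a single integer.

Answer: 1

Derivation:
Step 1: max=13/3, min=4, spread=1/3
  -> spread < 1/2 first at step 1
Step 2: max=1027/240, min=4, spread=67/240
Step 3: max=9077/2160, min=807/200, spread=1807/10800
Step 4: max=3613963/864000, min=21961/5400, spread=33401/288000
Step 5: max=32333933/7776000, min=2203391/540000, spread=3025513/38880000
Step 6: max=12906526867/3110400000, min=117955949/28800000, spread=53531/995328
Step 7: max=772528925849/186624000000, min=31895116051/7776000000, spread=450953/11943936
Step 8: max=46298663560603/11197440000000, min=3833488610519/933120000000, spread=3799043/143327232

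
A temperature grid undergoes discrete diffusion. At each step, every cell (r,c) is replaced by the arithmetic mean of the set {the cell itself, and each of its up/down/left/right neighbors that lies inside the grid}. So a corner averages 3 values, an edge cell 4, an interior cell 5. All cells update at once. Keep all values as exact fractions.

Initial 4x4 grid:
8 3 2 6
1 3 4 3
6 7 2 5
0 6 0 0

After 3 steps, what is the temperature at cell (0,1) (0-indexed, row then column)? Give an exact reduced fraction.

Step 1: cell (0,1) = 4
Step 2: cell (0,1) = 307/80
Step 3: cell (0,1) = 9299/2400
Full grid after step 3:
  2857/720 9299/2400 1081/288 7843/2160
  2431/600 7631/2000 21181/6000 253/72
  463/120 7417/2000 19483/6000 5233/1800
  2711/720 539/160 20407/7200 5581/2160

Answer: 9299/2400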